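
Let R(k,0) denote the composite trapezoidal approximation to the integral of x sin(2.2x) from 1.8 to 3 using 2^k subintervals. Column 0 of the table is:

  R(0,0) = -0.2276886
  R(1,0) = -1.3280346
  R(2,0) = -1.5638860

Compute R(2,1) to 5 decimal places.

Richardson extrapolation on the trapezoidal column (denominator 4−1=3):
R(2,1) = (4·(-1.5638860) − (-1.3280346)) / 3 = -1.6425031
(Column j=1 coincides with Simpson's rule on the same nodes.)

-1.64250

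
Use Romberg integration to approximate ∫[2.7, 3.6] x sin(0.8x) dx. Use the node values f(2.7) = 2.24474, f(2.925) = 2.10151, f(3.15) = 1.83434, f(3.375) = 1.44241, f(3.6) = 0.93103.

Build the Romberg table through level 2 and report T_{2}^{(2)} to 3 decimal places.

1.576

T_{0}^{(0)} (trapezoid, 1 panel, h=0.9000): 1.42910
T_{1}^{(0)} (trapezoid, 2 panels, h=0.4500): 1.54000
T_{2}^{(0)} (trapezoid, 4 panels, h=0.2250): 1.56738
T_{1}^{(1)} = 1.54000 + (1.54000 − 1.42910)/3 = 1.57697
T_{2}^{(1)} = 1.56738 + (1.56738 − 1.54000)/3 = 1.57651
T_{2}^{(2)} = 1.57651 + (1.57651 − 1.57697)/15 = 1.57648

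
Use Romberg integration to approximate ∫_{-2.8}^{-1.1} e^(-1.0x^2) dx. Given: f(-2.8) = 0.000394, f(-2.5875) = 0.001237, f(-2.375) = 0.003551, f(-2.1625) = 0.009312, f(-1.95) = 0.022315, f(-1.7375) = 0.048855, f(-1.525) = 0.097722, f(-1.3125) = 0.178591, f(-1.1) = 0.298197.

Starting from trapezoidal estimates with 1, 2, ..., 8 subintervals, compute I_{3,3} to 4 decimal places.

I_{0,0} (trapezoid, 1 panel, h=1.7000): 0.253802
I_{1,0} (trapezoid, 2 panels, h=0.8500): 0.145869
I_{2,0} (trapezoid, 4 panels, h=0.4250): 0.115975
I_{3,0} (trapezoid, 8 panels, h=0.2125): 0.108562
I_{1,1} = 0.145869 + (0.145869 − 0.253802)/3 = 0.109891
I_{2,1} = 0.115975 + (0.115975 − 0.145869)/3 = 0.106010
I_{3,1} = 0.108562 + (0.108562 − 0.115975)/3 = 0.106091
I_{2,2} = 0.106010 + (0.106010 − 0.109891)/15 = 0.105751
I_{3,2} = 0.106091 + (0.106091 − 0.106010)/15 = 0.106096
I_{3,3} = 0.106096 + (0.106096 − 0.105751)/63 = 0.106101

0.1061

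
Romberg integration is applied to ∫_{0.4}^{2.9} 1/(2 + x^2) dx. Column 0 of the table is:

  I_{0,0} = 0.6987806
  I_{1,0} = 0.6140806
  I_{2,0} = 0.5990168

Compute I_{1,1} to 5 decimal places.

I_{1,1} = (4·0.6140806 − 0.6987806) / 3 = 0.5858473

0.58585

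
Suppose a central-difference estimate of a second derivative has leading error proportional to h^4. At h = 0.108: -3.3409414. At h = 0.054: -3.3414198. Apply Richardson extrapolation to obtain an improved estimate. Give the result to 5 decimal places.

The leading error scales as h^4; refining by a factor of 2 reduces it by 2^4 = 16.
Extrapolated value = (16·A(h/2) − A(h)) / (16 − 1)
= (16·(-3.3414198) − (-3.3409414)) / 15
= -50.1217754 / 15 = -3.3414517

-3.34145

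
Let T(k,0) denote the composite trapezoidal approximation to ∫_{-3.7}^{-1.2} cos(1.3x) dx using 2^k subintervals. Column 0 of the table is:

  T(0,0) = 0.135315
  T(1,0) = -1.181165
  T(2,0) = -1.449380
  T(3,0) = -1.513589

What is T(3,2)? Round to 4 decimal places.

T(2,1) = -1.449380 + (-1.449380 − (-1.181165))/3 = -1.538785
T(3,1) = -1.513589 + (-1.513589 − (-1.449380))/3 = -1.534992
T(3,2) = -1.534992 + (-1.534992 − (-1.538785))/15 = -1.534739

-1.5347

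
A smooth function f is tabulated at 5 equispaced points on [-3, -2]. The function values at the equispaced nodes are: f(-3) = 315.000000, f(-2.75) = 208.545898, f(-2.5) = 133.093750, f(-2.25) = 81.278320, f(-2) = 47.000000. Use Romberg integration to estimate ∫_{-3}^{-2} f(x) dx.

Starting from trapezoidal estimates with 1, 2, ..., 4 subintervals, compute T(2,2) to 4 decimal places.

148.9500

T(0,0) (trapezoid, 1 panel, h=1.0000): 181.000000
T(1,0) (trapezoid, 2 panels, h=0.5000): 157.046875
T(2,0) (trapezoid, 4 panels, h=0.2500): 150.979492
T(1,1) = 157.046875 + (157.046875 − 181.000000)/3 = 149.062500
T(2,1) = 150.979492 + (150.979492 − 157.046875)/3 = 148.957031
T(2,2) = 148.957031 + (148.957031 − 149.062500)/15 = 148.950000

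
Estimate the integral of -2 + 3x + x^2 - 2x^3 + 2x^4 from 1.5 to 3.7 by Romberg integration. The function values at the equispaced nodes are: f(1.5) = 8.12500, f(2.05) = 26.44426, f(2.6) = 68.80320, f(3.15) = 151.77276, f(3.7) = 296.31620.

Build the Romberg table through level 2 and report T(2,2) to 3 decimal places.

211.681

T(0,0) (trapezoid, 1 panel, h=2.2000): 334.88532
T(1,0) (trapezoid, 2 panels, h=1.1000): 243.12618
T(2,0) (trapezoid, 4 panels, h=0.5500): 219.58245
T(1,1) = 243.12618 + (243.12618 − 334.88532)/3 = 212.53980
T(2,1) = 219.58245 + (219.58245 − 243.12618)/3 = 211.73454
T(2,2) = 211.73454 + (211.73454 − 212.53980)/15 = 211.68086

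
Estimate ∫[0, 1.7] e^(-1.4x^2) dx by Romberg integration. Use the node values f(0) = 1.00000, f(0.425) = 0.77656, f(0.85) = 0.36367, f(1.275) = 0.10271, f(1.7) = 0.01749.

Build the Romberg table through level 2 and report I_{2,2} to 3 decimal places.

0.748

I_{0,0} (trapezoid, 1 panel, h=1.7000): 0.86487
I_{1,0} (trapezoid, 2 panels, h=0.8500): 0.74155
I_{2,0} (trapezoid, 4 panels, h=0.4250): 0.74447
I_{1,1} = 0.74155 + (0.74155 − 0.86487)/3 = 0.70044
I_{2,1} = 0.74447 + (0.74447 − 0.74155)/3 = 0.74544
I_{2,2} = 0.74544 + (0.74544 − 0.70044)/15 = 0.74844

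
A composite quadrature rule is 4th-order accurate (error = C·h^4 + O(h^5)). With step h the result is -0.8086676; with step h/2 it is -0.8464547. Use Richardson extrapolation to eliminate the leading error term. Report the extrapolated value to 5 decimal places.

Extrapolated value = (16·A(h/2) − A(h)) / (16 − 1)
= (16·(-0.8464547) − (-0.8086676)) / 15
= -12.7346076 / 15 = -0.8489738

-0.84897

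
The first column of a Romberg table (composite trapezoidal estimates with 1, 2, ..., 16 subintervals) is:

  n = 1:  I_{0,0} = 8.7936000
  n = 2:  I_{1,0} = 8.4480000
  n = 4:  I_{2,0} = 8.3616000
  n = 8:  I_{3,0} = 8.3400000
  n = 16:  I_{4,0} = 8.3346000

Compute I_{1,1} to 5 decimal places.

8.33280

Richardson extrapolation on the trapezoidal column (denominator 4−1=3):
I_{1,1} = (4·8.4480000 − 8.7936000) / 3 = 8.3328000
(Column j=1 coincides with Simpson's rule on the same nodes.)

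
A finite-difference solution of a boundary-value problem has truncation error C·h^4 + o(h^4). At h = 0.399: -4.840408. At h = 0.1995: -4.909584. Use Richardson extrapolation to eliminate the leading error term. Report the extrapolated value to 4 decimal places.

The leading error scales as h^4; refining by a factor of 2 reduces it by 2^4 = 16.
Extrapolated value = (16·A(h/2) − A(h)) / (16 − 1)
= (16·(-4.909584) − (-4.840408)) / 15
= -73.712936 / 15 = -4.914196

-4.9142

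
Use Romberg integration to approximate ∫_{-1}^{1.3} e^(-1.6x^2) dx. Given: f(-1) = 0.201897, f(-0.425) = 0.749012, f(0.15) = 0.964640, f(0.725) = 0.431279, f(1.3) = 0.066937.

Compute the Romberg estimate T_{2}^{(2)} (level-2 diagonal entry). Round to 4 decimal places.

T_{0}^{(0)} (trapezoid, 1 panel, h=2.3000): 0.309159
T_{1}^{(0)} (trapezoid, 2 panels, h=1.1500): 1.263916
T_{2}^{(0)} (trapezoid, 4 panels, h=0.5750): 1.310625
T_{1}^{(1)} = 1.263916 + (1.263916 − 0.309159)/3 = 1.582168
T_{2}^{(1)} = 1.310625 + (1.310625 − 1.263916)/3 = 1.326195
T_{2}^{(2)} = 1.326195 + (1.326195 − 1.582168)/15 = 1.309130

1.3091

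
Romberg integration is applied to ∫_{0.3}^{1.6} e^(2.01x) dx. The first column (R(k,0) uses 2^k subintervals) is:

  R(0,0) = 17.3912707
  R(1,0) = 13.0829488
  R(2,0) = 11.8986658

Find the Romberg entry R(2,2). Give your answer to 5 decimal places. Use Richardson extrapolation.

R(1,1) = 13.0829488 + (13.0829488 − 17.3912707)/3 = 11.6468415
R(2,1) = 11.8986658 + (11.8986658 − 13.0829488)/3 = 11.5039048
R(2,2) = 11.5039048 + (11.5039048 − 11.6468415)/15 = 11.4943757
(Column j=1 coincides with Simpson's rule on the same nodes.)

11.49438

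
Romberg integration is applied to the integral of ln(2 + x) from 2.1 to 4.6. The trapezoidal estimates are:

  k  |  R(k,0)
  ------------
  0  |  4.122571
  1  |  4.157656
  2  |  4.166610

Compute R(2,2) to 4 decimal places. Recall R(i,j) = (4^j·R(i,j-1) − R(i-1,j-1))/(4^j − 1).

4.1696

Richardson extrapolation on the trapezoidal column (denominator 4−1=3):
R(1,1) = 4.157656 + (4.157656 − 4.122571)/3 = 4.169351
R(2,1) = (4·4.166610 − 4.157656) / 3 = 4.169595
R(2,2) = (16·4.169595 − 4.169351) / 15 = 4.169611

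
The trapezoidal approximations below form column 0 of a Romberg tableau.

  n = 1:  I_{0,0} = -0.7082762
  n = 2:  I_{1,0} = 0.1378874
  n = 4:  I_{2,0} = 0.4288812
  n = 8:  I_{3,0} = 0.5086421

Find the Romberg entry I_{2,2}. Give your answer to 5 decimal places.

I_{1,1} = 0.1378874 + (0.1378874 − (-0.7082762))/3 = 0.4199419
I_{2,1} = (4·0.4288812 − 0.1378874) / 3 = 0.5258791
I_{2,2} = (16·0.5258791 − 0.4199419) / 15 = 0.5329416

0.53294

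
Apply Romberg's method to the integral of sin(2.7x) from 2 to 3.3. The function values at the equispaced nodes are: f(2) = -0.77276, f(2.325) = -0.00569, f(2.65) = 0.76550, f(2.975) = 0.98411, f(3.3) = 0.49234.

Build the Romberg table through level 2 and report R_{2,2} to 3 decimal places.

0.557

R_{0,0} (trapezoid, 1 panel, h=1.3000): -0.18227
R_{1,0} (trapezoid, 2 panels, h=0.6500): 0.40644
R_{2,0} (trapezoid, 4 panels, h=0.3250): 0.52121
R_{1,1} = 0.40644 + (0.40644 − (-0.18227))/3 = 0.60268
R_{2,1} = 0.52121 + (0.52121 − 0.40644)/3 = 0.55947
R_{2,2} = 0.55947 + (0.55947 − 0.60268)/15 = 0.55659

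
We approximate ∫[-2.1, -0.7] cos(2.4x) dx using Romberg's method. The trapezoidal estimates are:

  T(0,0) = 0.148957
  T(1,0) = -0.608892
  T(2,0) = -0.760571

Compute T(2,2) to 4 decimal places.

Richardson extrapolation on the trapezoidal column (denominator 4−1=3):
T(1,1) = (4·(-0.608892) − 0.148957) / 3 = -0.861508
T(2,1) = -0.760571 + (-0.760571 − (-0.608892))/3 = -0.811131
T(2,2) = -0.811131 + (-0.811131 − (-0.861508))/15 = -0.807773

-0.8078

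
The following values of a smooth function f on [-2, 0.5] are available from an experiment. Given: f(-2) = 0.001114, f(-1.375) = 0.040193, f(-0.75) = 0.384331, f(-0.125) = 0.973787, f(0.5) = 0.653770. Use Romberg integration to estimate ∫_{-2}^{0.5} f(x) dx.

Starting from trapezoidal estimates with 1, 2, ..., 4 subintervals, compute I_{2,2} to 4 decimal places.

I_{0,0} (trapezoid, 1 panel, h=2.5000): 0.818605
I_{1,0} (trapezoid, 2 panels, h=1.2500): 0.889716
I_{2,0} (trapezoid, 4 panels, h=0.6250): 1.078596
I_{1,1} = 0.889716 + (0.889716 − 0.818605)/3 = 0.913420
I_{2,1} = 1.078596 + (1.078596 − 0.889716)/3 = 1.141556
I_{2,2} = 1.141556 + (1.141556 − 0.913420)/15 = 1.156765

1.1568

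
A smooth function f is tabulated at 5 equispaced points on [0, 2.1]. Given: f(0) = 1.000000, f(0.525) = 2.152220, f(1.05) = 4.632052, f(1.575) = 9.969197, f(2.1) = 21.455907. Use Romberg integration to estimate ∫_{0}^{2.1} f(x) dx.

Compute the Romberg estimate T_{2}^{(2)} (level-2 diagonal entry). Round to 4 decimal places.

14.0154

T_{0}^{(0)} (trapezoid, 1 panel, h=2.1000): 23.578702
T_{1}^{(0)} (trapezoid, 2 panels, h=1.0500): 16.653006
T_{2}^{(0)} (trapezoid, 4 panels, h=0.5250): 14.690247
T_{1}^{(1)} = 16.653006 + (16.653006 − 23.578702)/3 = 14.344441
T_{2}^{(1)} = 14.690247 + (14.690247 − 16.653006)/3 = 14.035994
T_{2}^{(2)} = 14.035994 + (14.035994 − 14.344441)/15 = 14.015431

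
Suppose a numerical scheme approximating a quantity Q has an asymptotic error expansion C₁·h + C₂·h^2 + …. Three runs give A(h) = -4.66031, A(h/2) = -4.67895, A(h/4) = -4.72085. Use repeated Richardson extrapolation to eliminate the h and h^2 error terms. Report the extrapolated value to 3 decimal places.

-4.784

First eliminate the h term (factor 2^1 = 2):
  B₁ = (2·(-4.67895) − (-4.66031))/1 = -4.69759
  B₂ = (2·(-4.72085) − (-4.67895))/1 = -4.76275
Then eliminate the h^2 term (factor 2^2 = 4):
  (4·(-4.76275) − (-4.69759))/3 = -4.78447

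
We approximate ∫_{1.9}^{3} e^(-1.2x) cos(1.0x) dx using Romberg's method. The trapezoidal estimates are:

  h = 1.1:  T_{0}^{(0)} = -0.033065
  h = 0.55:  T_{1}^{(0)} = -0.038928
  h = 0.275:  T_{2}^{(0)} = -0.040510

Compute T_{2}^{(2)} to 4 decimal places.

Richardson extrapolation on the trapezoidal column (denominator 4−1=3):
T_{1}^{(1)} = (4·(-0.038928) − (-0.033065)) / 3 = -0.040882
T_{2}^{(1)} = -0.040510 + (-0.040510 − (-0.038928))/3 = -0.041037
T_{2}^{(2)} = -0.041037 + (-0.041037 − (-0.040882))/15 = -0.041047

-0.0410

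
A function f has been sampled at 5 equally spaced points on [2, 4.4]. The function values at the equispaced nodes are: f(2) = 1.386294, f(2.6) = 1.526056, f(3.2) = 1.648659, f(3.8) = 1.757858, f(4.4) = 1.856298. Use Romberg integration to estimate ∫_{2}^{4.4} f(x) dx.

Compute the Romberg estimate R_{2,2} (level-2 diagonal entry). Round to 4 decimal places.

R_{0,0} (trapezoid, 1 panel, h=2.4000): 3.891110
R_{1,0} (trapezoid, 2 panels, h=1.2000): 3.923946
R_{2,0} (trapezoid, 4 panels, h=0.6000): 3.932321
R_{1,1} = 3.923946 + (3.923946 − 3.891110)/3 = 3.934891
R_{2,1} = 3.932321 + (3.932321 − 3.923946)/3 = 3.935113
R_{2,2} = 3.935113 + (3.935113 − 3.934891)/15 = 3.935128

3.9351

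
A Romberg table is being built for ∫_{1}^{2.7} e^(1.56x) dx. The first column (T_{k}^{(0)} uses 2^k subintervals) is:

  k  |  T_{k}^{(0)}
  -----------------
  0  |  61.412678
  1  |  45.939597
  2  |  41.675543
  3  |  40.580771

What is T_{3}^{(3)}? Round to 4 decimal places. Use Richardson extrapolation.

T_{1}^{(1)} = (4·45.939597 − 61.412678) / 3 = 40.781903
T_{2}^{(1)} = 41.675543 + (41.675543 − 45.939597)/3 = 40.254192
T_{3}^{(1)} = 40.580771 + (40.580771 − 41.675543)/3 = 40.215847
T_{2}^{(2)} = 40.254192 + (40.254192 − 40.781903)/15 = 40.219011
T_{3}^{(2)} = (16·40.215847 − 40.254192) / 15 = 40.213291
T_{3}^{(3)} = (64·40.213291 − 40.219011) / 63 = 40.213200

40.2132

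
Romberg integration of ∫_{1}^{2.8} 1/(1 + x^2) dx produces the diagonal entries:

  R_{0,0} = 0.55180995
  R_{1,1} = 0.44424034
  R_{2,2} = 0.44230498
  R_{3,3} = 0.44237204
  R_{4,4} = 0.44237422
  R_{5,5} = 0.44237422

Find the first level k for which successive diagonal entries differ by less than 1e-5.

k = 4

|R_{1,1} − R_{0,0}| = 0.10756961 ≥ 1e-5
|R_{2,2} − R_{1,1}| = 0.00193536 ≥ 1e-5
|R_{3,3} − R_{2,2}| = 0.00006706 ≥ 1e-5
|R_{4,4} − R_{3,3}| = 0.00000218 < 1e-5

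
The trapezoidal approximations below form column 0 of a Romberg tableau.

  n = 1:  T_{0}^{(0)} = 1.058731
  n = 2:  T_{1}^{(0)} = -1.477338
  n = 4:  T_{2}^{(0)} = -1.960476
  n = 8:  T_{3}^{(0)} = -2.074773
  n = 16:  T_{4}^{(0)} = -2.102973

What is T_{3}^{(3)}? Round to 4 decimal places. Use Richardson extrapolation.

-2.1124

Richardson extrapolation on the trapezoidal column (denominator 4−1=3):
T_{1}^{(1)} = (4·(-1.477338) − 1.058731) / 3 = -2.322694
T_{2}^{(1)} = (4·(-1.960476) − (-1.477338)) / 3 = -2.121522
T_{3}^{(1)} = -2.074773 + (-2.074773 − (-1.960476))/3 = -2.112872
T_{2}^{(2)} = (16·(-2.121522) − (-2.322694)) / 15 = -2.108111
T_{3}^{(2)} = (16·(-2.112872) − (-2.121522)) / 15 = -2.112295
T_{3}^{(3)} = -2.112295 + (-2.112295 − (-2.108111))/63 = -2.112361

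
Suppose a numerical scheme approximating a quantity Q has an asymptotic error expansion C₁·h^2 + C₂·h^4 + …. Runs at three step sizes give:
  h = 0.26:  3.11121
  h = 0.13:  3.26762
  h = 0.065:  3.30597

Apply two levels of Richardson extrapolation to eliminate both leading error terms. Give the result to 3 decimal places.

First eliminate the h^2 term (factor 2^2 = 4):
  B₁ = (4·3.26762 − 3.11121)/3 = 3.31976
  B₂ = (4·3.30597 − 3.26762)/3 = 3.31875
Then eliminate the h^4 term (factor 2^4 = 16):
  (16·3.31875 − 3.31976)/15 = 3.31868

3.319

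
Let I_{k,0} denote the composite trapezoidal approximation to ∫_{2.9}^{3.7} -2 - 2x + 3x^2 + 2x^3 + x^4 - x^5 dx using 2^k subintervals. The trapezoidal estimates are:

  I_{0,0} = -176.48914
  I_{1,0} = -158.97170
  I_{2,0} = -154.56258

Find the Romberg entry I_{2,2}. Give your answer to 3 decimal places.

Richardson extrapolation on the trapezoidal column (denominator 4−1=3):
I_{1,1} = (4·(-158.97170) − (-176.48914)) / 3 = -153.13255
I_{2,1} = (4·(-154.56258) − (-158.97170)) / 3 = -153.09287
I_{2,2} = (16·(-153.09287) − (-153.13255)) / 15 = -153.09022

-153.090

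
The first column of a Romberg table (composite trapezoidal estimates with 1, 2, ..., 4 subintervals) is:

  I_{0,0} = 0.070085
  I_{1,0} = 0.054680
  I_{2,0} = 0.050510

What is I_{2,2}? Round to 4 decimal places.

0.0491

Richardson extrapolation on the trapezoidal column (denominator 4−1=3):
I_{1,1} = (4·0.054680 − 0.070085) / 3 = 0.049545
I_{2,1} = 0.050510 + (0.050510 − 0.054680)/3 = 0.049120
I_{2,2} = (16·0.049120 − 0.049545) / 15 = 0.049092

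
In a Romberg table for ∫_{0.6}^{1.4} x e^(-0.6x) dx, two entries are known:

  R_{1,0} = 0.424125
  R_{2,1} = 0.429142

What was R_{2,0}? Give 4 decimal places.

0.4279

From R_{2,1} = (4·R_{2,0} − R_{1,0})/3, solve for R_{2,0}:
4·R_{2,0} = 3·0.429142 + 0.424125 = 1.711551
R_{2,0} = 0.427888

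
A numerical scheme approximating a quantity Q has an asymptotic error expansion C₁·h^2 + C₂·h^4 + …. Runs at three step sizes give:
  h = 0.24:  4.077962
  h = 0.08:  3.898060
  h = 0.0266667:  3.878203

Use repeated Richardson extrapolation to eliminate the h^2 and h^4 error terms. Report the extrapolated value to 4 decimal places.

First eliminate the h^2 term (factor 3^2 = 9):
  B₁ = (9·3.898060 − 4.077962)/8 = 3.875572
  B₂ = (9·3.878203 − 3.898060)/8 = 3.875721
Then eliminate the h^4 term (factor 3^4 = 81):
  (81·3.875721 − 3.875572)/80 = 3.875723

3.8757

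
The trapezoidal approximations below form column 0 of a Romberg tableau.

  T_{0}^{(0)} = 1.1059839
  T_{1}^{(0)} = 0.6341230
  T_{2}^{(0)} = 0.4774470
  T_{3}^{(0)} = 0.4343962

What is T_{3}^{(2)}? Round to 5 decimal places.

Richardson extrapolation on the trapezoidal column (denominator 4−1=3):
T_{2}^{(1)} = (4·0.4774470 − 0.6341230) / 3 = 0.4252217
T_{3}^{(1)} = (4·0.4343962 − 0.4774470) / 3 = 0.4200459
T_{3}^{(2)} = (16·0.4200459 − 0.4252217) / 15 = 0.4197008

0.41970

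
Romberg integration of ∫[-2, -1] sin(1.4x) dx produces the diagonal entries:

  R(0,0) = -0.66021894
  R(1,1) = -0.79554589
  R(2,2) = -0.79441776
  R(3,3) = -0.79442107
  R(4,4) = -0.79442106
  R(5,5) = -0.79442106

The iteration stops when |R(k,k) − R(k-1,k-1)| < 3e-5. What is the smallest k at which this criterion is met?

|R(1,1) − R(0,0)| = 0.13532695 ≥ 3e-5
|R(2,2) − R(1,1)| = 0.00112813 ≥ 3e-5
|R(3,3) − R(2,2)| = 0.00000331 < 3e-5

k = 3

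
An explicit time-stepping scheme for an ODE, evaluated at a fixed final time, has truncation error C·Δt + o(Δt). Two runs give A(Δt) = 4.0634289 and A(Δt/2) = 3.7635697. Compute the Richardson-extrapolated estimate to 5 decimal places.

3.46371

The leading error scales as Δt; refining by a factor of 2 reduces it by 2^1 = 2.
Extrapolated value = (2·A(Δt/2) − A(Δt)) / (2 − 1)
= (2·3.7635697 − 4.0634289) / 1
= 3.4637105 / 1 = 3.4637105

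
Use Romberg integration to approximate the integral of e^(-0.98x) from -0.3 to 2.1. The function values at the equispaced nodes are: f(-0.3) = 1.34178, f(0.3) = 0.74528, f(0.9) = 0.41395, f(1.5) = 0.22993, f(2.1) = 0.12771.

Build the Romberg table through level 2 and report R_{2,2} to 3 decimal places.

R_{0,0} (trapezoid, 1 panel, h=2.4000): 1.76339
R_{1,0} (trapezoid, 2 panels, h=1.2000): 1.37843
R_{2,0} (trapezoid, 4 panels, h=0.6000): 1.27434
R_{1,1} = 1.37843 + (1.37843 − 1.76339)/3 = 1.25011
R_{2,1} = 1.27434 + (1.27434 − 1.37843)/3 = 1.23964
R_{2,2} = 1.23964 + (1.23964 − 1.25011)/15 = 1.23894

1.239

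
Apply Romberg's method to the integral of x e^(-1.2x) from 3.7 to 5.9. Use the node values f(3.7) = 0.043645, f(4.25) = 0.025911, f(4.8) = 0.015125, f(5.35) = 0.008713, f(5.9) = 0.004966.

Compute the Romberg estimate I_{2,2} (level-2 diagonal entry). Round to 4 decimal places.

I_{0,0} (trapezoid, 1 panel, h=2.2000): 0.053472
I_{1,0} (trapezoid, 2 panels, h=1.1000): 0.043374
I_{2,0} (trapezoid, 4 panels, h=0.5500): 0.040730
I_{1,1} = 0.043374 + (0.043374 − 0.053472)/3 = 0.040008
I_{2,1} = 0.040730 + (0.040730 − 0.043374)/3 = 0.039849
I_{2,2} = 0.039849 + (0.039849 − 0.040008)/15 = 0.039838

0.0398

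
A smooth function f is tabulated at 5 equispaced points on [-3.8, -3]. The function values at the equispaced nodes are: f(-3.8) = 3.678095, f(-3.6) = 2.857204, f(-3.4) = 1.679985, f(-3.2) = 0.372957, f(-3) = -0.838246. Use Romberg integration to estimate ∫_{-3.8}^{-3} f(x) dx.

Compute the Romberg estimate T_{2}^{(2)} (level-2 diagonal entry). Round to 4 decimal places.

T_{0}^{(0)} (trapezoid, 1 panel, h=0.8000): 1.135940
T_{1}^{(0)} (trapezoid, 2 panels, h=0.4000): 1.239964
T_{2}^{(0)} (trapezoid, 4 panels, h=0.2000): 1.266014
T_{1}^{(1)} = 1.239964 + (1.239964 − 1.135940)/3 = 1.274639
T_{2}^{(1)} = 1.266014 + (1.266014 − 1.239964)/3 = 1.274697
T_{2}^{(2)} = 1.274697 + (1.274697 − 1.274639)/15 = 1.274701

1.2747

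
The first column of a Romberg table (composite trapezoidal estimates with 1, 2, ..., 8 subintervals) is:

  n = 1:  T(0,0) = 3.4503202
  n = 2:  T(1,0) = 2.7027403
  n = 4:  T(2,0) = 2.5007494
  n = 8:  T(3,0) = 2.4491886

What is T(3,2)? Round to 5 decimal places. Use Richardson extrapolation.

Richardson extrapolation on the trapezoidal column (denominator 4−1=3):
T(2,1) = (4·2.5007494 − 2.7027403) / 3 = 2.4334191
T(3,1) = 2.4491886 + (2.4491886 − 2.5007494)/3 = 2.4320017
T(3,2) = 2.4320017 + (2.4320017 − 2.4334191)/15 = 2.4319072

2.43191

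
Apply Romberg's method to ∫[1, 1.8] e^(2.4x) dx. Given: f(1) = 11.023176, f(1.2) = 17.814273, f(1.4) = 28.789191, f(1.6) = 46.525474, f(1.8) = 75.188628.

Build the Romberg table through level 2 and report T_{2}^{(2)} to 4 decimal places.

26.7362

T_{0}^{(0)} (trapezoid, 1 panel, h=0.8000): 34.484722
T_{1}^{(0)} (trapezoid, 2 panels, h=0.4000): 28.758037
T_{2}^{(0)} (trapezoid, 4 panels, h=0.2000): 27.246968
T_{1}^{(1)} = 28.758037 + (28.758037 − 34.484722)/3 = 26.849142
T_{2}^{(1)} = 27.246968 + (27.246968 − 28.758037)/3 = 26.743278
T_{2}^{(2)} = 26.743278 + (26.743278 − 26.849142)/15 = 26.736220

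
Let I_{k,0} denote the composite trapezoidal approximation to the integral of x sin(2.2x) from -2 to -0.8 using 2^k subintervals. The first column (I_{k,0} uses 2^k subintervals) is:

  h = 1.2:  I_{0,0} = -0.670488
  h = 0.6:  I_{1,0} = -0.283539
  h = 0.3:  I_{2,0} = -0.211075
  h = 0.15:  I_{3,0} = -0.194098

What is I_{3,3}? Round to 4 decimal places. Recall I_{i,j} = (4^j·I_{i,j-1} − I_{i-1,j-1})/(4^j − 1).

I_{1,1} = -0.283539 + (-0.283539 − (-0.670488))/3 = -0.154556
I_{2,1} = -0.211075 + (-0.211075 − (-0.283539))/3 = -0.186920
I_{3,1} = (4·(-0.194098) − (-0.211075)) / 3 = -0.188439
I_{2,2} = (16·(-0.186920) − (-0.154556)) / 15 = -0.189078
I_{3,2} = -0.188439 + (-0.188439 − (-0.186920))/15 = -0.188540
I_{3,3} = (64·(-0.188540) − (-0.189078)) / 63 = -0.188531

-0.1885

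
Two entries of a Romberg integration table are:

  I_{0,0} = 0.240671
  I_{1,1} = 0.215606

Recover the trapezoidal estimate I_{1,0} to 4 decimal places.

0.2219

From I_{1,1} = (4·I_{1,0} − I_{0,0})/3, solve for I_{1,0}:
4·I_{1,0} = 3·0.215606 + 0.240671 = 0.887489
I_{1,0} = 0.221872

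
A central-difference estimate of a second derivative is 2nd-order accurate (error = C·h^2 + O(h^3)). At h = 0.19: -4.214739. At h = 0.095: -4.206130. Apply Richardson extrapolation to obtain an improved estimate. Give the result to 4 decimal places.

-4.2033

The leading error scales as h^2; refining by a factor of 2 reduces it by 2^2 = 4.
Extrapolated value = (4·A(h/2) − A(h)) / (4 − 1)
= (4·(-4.206130) − (-4.214739)) / 3
= -12.609781 / 3 = -4.203260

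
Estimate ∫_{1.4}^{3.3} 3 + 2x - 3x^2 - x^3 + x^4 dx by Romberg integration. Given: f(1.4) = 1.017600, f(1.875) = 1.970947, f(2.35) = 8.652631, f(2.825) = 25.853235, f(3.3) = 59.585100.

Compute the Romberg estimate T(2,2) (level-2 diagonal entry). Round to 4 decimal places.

T(0,0) (trapezoid, 1 panel, h=1.9000): 57.572565
T(1,0) (trapezoid, 2 panels, h=0.9500): 37.006282
T(2,0) (trapezoid, 4 panels, h=0.4750): 31.719627
T(1,1) = 37.006282 + (37.006282 − 57.572565)/3 = 30.150854
T(2,1) = 31.719627 + (31.719627 − 37.006282)/3 = 29.957409
T(2,2) = 29.957409 + (29.957409 − 30.150854)/15 = 29.944513

29.9445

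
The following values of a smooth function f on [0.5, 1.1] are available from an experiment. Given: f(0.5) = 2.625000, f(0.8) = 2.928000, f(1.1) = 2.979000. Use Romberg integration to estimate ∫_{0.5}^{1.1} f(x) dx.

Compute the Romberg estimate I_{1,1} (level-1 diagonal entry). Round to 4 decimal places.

1.7316

I_{0,0} (trapezoid, 1 panel, h=0.6000): 1.681200
I_{1,0} (trapezoid, 2 panels, h=0.3000): 1.719000
I_{1,1} = 1.719000 + (1.719000 − 1.681200)/3 = 1.731600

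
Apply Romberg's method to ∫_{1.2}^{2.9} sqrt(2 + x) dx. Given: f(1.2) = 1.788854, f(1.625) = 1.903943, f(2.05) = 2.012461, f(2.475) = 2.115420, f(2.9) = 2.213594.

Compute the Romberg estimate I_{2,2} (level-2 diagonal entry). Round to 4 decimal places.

3.4149

I_{0,0} (trapezoid, 1 panel, h=1.7000): 3.402081
I_{1,0} (trapezoid, 2 panels, h=0.8500): 3.411632
I_{2,0} (trapezoid, 4 panels, h=0.4250): 3.414045
I_{1,1} = 3.411632 + (3.411632 − 3.402081)/3 = 3.414816
I_{2,1} = 3.414045 + (3.414045 − 3.411632)/3 = 3.414849
I_{2,2} = 3.414849 + (3.414849 − 3.414816)/15 = 3.414851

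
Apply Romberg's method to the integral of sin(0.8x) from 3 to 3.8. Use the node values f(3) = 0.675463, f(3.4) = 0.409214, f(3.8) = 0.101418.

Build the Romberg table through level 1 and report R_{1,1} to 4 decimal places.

0.3218

R_{0,0} (trapezoid, 1 panel, h=0.8000): 0.310752
R_{1,0} (trapezoid, 2 panels, h=0.4000): 0.319062
R_{1,1} = 0.319062 + (0.319062 − 0.310752)/3 = 0.321832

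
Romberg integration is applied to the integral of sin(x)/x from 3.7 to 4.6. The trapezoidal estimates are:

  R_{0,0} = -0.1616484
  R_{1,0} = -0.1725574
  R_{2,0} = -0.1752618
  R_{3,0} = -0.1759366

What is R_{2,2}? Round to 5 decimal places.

-0.17616

Richardson extrapolation on the trapezoidal column (denominator 4−1=3):
R_{1,1} = -0.1725574 + (-0.1725574 − (-0.1616484))/3 = -0.1761937
R_{2,1} = -0.1752618 + (-0.1752618 − (-0.1725574))/3 = -0.1761633
R_{2,2} = -0.1761633 + (-0.1761633 − (-0.1761937))/15 = -0.1761613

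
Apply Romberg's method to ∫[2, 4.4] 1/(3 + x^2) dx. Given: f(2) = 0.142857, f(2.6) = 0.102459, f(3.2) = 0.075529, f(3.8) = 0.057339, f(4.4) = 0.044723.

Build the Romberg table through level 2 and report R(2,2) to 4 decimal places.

R(0,0) (trapezoid, 1 panel, h=2.4000): 0.225096
R(1,0) (trapezoid, 2 panels, h=1.2000): 0.203183
R(2,0) (trapezoid, 4 panels, h=0.6000): 0.197470
R(1,1) = 0.203183 + (0.203183 − 0.225096)/3 = 0.195879
R(2,1) = 0.197470 + (0.197470 − 0.203183)/3 = 0.195566
R(2,2) = 0.195566 + (0.195566 − 0.195879)/15 = 0.195545

0.1955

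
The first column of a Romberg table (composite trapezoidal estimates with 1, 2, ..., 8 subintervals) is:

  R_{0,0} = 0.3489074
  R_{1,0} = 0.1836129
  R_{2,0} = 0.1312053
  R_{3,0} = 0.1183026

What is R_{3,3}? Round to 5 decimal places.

Richardson extrapolation on the trapezoidal column (denominator 4−1=3):
R_{1,1} = (4·0.1836129 − 0.3489074) / 3 = 0.1285147
R_{2,1} = 0.1312053 + (0.1312053 − 0.1836129)/3 = 0.1137361
R_{3,1} = (4·0.1183026 − 0.1312053) / 3 = 0.1140017
R_{2,2} = (16·0.1137361 − 0.1285147) / 15 = 0.1127509
R_{3,2} = (16·0.1140017 − 0.1137361) / 15 = 0.1140194
R_{3,3} = 0.1140194 + (0.1140194 − 0.1127509)/63 = 0.1140395
(Column j=1 coincides with Simpson's rule on the same nodes.)

0.11404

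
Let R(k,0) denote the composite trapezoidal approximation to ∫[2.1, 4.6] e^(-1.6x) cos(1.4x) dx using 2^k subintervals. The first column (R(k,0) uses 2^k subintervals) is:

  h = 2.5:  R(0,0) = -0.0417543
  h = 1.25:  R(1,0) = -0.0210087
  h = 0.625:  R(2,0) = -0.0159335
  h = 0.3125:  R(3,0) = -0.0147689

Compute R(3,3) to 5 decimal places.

Richardson extrapolation on the trapezoidal column (denominator 4−1=3):
R(1,1) = (4·(-0.0210087) − (-0.0417543)) / 3 = -0.0140935
R(2,1) = -0.0159335 + (-0.0159335 − (-0.0210087))/3 = -0.0142418
R(3,1) = -0.0147689 + (-0.0147689 − (-0.0159335))/3 = -0.0143807
R(2,2) = (16·(-0.0142418) − (-0.0140935)) / 15 = -0.0142517
R(3,2) = -0.0143807 + (-0.0143807 − (-0.0142418))/15 = -0.0143900
R(3,3) = -0.0143900 + (-0.0143900 − (-0.0142517))/63 = -0.0143922

-0.01439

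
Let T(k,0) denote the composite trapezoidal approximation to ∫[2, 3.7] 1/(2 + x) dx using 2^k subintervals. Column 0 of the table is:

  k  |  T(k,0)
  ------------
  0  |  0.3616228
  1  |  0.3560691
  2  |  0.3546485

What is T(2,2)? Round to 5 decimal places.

Richardson extrapolation on the trapezoidal column (denominator 4−1=3):
T(1,1) = 0.3560691 + (0.3560691 − 0.3616228)/3 = 0.3542179
T(2,1) = 0.3546485 + (0.3546485 − 0.3560691)/3 = 0.3541750
T(2,2) = (16·0.3541750 − 0.3542179) / 15 = 0.3541721
(Column j=1 coincides with Simpson's rule on the same nodes.)

0.35417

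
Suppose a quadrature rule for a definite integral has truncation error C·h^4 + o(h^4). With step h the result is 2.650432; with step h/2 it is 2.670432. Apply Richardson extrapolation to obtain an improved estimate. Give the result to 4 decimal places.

2.6718

The leading error scales as h^4; refining by a factor of 2 reduces it by 2^4 = 16.
Extrapolated value = (16·A(h/2) − A(h)) / (16 − 1)
= (16·2.670432 − 2.650432) / 15
= 40.076480 / 15 = 2.671765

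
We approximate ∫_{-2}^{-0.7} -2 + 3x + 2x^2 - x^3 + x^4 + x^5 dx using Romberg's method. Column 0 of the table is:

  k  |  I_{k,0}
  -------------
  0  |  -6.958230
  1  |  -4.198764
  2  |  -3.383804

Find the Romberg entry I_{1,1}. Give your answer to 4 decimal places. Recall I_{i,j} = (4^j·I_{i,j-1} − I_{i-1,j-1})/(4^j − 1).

Richardson extrapolation on the trapezoidal column (denominator 4−1=3):
I_{1,1} = (4·(-4.198764) − (-6.958230)) / 3 = -3.278942

-3.2789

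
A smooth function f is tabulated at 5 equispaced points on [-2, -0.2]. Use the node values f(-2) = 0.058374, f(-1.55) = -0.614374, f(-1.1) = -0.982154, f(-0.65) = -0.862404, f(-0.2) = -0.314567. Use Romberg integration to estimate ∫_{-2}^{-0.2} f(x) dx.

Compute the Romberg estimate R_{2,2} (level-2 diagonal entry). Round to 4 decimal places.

-1.2167

R_{0,0} (trapezoid, 1 panel, h=1.8000): -0.230574
R_{1,0} (trapezoid, 2 panels, h=0.9000): -0.999225
R_{2,0} (trapezoid, 4 panels, h=0.4500): -1.164163
R_{1,1} = -0.999225 + (-0.999225 − (-0.230574))/3 = -1.255442
R_{2,1} = -1.164163 + (-1.164163 − (-0.999225))/3 = -1.219142
R_{2,2} = -1.219142 + (-1.219142 − (-1.255442))/15 = -1.216722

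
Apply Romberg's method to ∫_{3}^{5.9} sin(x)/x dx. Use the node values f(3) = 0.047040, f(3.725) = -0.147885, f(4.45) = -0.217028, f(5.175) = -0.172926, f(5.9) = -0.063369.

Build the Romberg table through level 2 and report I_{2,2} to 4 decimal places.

-0.4184

I_{0,0} (trapezoid, 1 panel, h=2.9000): -0.023677
I_{1,0} (trapezoid, 2 panels, h=1.4500): -0.326529
I_{2,0} (trapezoid, 4 panels, h=0.7250): -0.395853
I_{1,1} = -0.326529 + (-0.326529 − (-0.023677))/3 = -0.427480
I_{2,1} = -0.395853 + (-0.395853 − (-0.326529))/3 = -0.418961
I_{2,2} = -0.418961 + (-0.418961 − (-0.427480))/15 = -0.418393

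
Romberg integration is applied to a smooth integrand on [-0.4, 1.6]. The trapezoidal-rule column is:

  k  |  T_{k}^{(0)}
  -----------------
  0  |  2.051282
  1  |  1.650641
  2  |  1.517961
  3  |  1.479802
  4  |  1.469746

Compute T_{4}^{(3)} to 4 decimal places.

1.4663

T_{2}^{(1)} = (4·1.517961 − 1.650641) / 3 = 1.473734
T_{3}^{(1)} = 1.479802 + (1.479802 − 1.517961)/3 = 1.467082
T_{4}^{(1)} = 1.469746 + (1.469746 − 1.479802)/3 = 1.466394
T_{3}^{(2)} = 1.467082 + (1.467082 − 1.473734)/15 = 1.466639
T_{4}^{(2)} = (16·1.466394 − 1.467082) / 15 = 1.466348
T_{4}^{(3)} = 1.466348 + (1.466348 − 1.466639)/63 = 1.466343
(Column j=1 coincides with Simpson's rule on the same nodes.)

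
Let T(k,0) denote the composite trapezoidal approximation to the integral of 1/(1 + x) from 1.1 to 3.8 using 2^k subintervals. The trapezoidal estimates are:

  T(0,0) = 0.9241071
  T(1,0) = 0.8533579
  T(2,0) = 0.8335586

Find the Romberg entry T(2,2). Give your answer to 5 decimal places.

T(1,1) = (4·0.8533579 − 0.9241071) / 3 = 0.8297748
T(2,1) = 0.8335586 + (0.8335586 − 0.8533579)/3 = 0.8269588
T(2,2) = (16·0.8269588 − 0.8297748) / 15 = 0.8267711
(Column j=1 coincides with Simpson's rule on the same nodes.)

0.82677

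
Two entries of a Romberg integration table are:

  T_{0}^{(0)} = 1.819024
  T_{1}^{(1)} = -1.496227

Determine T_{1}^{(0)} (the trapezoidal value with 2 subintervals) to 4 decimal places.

-0.6674

From T_{1}^{(1)} = (4·T_{1}^{(0)} − T_{0}^{(0)})/3, solve for T_{1}^{(0)}:
4·T_{1}^{(0)} = 3·(-1.496227) + 1.819024 = -2.669657
T_{1}^{(0)} = -0.667414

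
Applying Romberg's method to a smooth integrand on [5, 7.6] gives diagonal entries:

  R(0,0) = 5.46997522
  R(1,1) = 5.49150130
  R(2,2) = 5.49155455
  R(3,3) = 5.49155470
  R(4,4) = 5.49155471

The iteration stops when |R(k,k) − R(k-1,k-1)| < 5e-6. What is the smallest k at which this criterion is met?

|R(1,1) − R(0,0)| = 0.02152608 ≥ 5e-6
|R(2,2) − R(1,1)| = 0.00005325 ≥ 5e-6
|R(3,3) − R(2,2)| = 0.00000015 < 5e-6

k = 3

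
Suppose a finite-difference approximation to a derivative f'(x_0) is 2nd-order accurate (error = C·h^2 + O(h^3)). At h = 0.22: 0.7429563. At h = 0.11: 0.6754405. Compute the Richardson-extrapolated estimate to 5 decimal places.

0.65294

The leading error scales as h^2; refining by a factor of 2 reduces it by 2^2 = 4.
Extrapolated value = (4·A(h/2) − A(h)) / (4 − 1)
= (4·0.6754405 − 0.7429563) / 3
= 1.9588057 / 3 = 0.6529352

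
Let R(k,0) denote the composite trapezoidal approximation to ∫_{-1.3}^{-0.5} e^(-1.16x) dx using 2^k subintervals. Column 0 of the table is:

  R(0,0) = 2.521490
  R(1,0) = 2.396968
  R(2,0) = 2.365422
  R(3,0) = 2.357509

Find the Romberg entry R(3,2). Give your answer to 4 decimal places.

2.3549

Richardson extrapolation on the trapezoidal column (denominator 4−1=3):
R(2,1) = 2.365422 + (2.365422 − 2.396968)/3 = 2.354907
R(3,1) = 2.357509 + (2.357509 − 2.365422)/3 = 2.354871
R(3,2) = (16·2.354871 − 2.354907) / 15 = 2.354869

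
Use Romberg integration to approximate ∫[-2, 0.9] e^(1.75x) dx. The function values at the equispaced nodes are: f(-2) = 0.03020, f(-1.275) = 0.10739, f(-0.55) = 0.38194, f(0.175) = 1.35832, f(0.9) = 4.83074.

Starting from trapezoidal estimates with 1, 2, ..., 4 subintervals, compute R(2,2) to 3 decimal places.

2.755

R(0,0) (trapezoid, 1 panel, h=2.9000): 7.04836
R(1,0) (trapezoid, 2 panels, h=1.4500): 4.07799
R(2,0) (trapezoid, 4 panels, h=0.7250): 3.10164
R(1,1) = 4.07799 + (4.07799 − 7.04836)/3 = 3.08787
R(2,1) = 3.10164 + (3.10164 − 4.07799)/3 = 2.77619
R(2,2) = 2.77619 + (2.77619 − 3.08787)/15 = 2.75541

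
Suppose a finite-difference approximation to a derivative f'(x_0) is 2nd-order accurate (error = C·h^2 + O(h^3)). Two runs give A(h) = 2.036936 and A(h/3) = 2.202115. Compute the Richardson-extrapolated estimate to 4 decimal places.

The leading error scales as h^2; refining by a factor of 3 reduces it by 3^2 = 9.
Extrapolated value = (9·A(h/3) − A(h)) / (9 − 1)
= (9·2.202115 − 2.036936) / 8
= 17.782099 / 8 = 2.222762

2.2228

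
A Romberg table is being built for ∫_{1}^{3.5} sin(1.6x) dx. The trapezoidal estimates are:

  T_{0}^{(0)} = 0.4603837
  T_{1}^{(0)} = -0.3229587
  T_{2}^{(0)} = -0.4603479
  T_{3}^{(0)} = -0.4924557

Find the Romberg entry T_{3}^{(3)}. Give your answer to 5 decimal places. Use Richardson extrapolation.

-0.50299

T_{1}^{(1)} = (4·(-0.3229587) − 0.4603837) / 3 = -0.5840728
T_{2}^{(1)} = (4·(-0.4603479) − (-0.3229587)) / 3 = -0.5061443
T_{3}^{(1)} = -0.4924557 + (-0.4924557 − (-0.4603479))/3 = -0.5031583
T_{2}^{(2)} = (16·(-0.5061443) − (-0.5840728)) / 15 = -0.5009491
T_{3}^{(2)} = -0.5031583 + (-0.5031583 − (-0.5061443))/15 = -0.5029592
T_{3}^{(3)} = -0.5029592 + (-0.5029592 − (-0.5009491))/63 = -0.5029911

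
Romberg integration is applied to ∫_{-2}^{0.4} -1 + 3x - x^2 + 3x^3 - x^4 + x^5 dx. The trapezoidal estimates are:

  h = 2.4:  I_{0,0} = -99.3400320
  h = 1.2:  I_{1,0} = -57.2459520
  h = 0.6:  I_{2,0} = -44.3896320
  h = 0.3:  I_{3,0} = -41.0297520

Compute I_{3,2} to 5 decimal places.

I_{2,1} = (4·(-44.3896320) − (-57.2459520)) / 3 = -40.1041920
I_{3,1} = (4·(-41.0297520) − (-44.3896320)) / 3 = -39.9097920
I_{3,2} = (16·(-39.9097920) − (-40.1041920)) / 15 = -39.8968320

-39.89683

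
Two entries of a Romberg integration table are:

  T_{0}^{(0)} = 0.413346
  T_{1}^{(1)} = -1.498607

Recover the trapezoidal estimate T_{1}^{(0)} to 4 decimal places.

From T_{1}^{(1)} = (4·T_{1}^{(0)} − T_{0}^{(0)})/3, solve for T_{1}^{(0)}:
4·T_{1}^{(0)} = 3·(-1.498607) + 0.413346 = -4.082475
T_{1}^{(0)} = -1.020619

-1.0206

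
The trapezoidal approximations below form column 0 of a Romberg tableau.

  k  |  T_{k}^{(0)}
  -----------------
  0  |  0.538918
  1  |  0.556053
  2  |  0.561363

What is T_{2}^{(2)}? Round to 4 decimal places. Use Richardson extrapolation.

0.5632

Richardson extrapolation on the trapezoidal column (denominator 4−1=3):
T_{1}^{(1)} = 0.556053 + (0.556053 − 0.538918)/3 = 0.561765
T_{2}^{(1)} = 0.561363 + (0.561363 − 0.556053)/3 = 0.563133
T_{2}^{(2)} = (16·0.563133 − 0.561765) / 15 = 0.563224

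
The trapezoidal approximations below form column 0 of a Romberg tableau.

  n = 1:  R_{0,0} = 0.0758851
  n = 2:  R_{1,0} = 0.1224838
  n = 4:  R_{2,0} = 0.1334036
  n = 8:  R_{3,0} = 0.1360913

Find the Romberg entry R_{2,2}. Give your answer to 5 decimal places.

0.13698

R_{1,1} = (4·0.1224838 − 0.0758851) / 3 = 0.1380167
R_{2,1} = (4·0.1334036 − 0.1224838) / 3 = 0.1370435
R_{2,2} = (16·0.1370435 − 0.1380167) / 15 = 0.1369786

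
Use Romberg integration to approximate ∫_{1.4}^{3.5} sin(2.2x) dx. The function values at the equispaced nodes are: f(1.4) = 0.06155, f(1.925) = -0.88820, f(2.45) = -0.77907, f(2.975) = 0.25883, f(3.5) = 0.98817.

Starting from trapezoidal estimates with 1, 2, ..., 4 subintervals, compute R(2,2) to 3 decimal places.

R(0,0) (trapezoid, 1 panel, h=2.1000): 1.10221
R(1,0) (trapezoid, 2 panels, h=1.0500): -0.26692
R(2,0) (trapezoid, 4 panels, h=0.5250): -0.46388
R(1,1) = -0.26692 + (-0.26692 − 1.10221)/3 = -0.72330
R(2,1) = -0.46388 + (-0.46388 − (-0.26692))/3 = -0.52953
R(2,2) = -0.52953 + (-0.52953 − (-0.72330))/15 = -0.51661

-0.517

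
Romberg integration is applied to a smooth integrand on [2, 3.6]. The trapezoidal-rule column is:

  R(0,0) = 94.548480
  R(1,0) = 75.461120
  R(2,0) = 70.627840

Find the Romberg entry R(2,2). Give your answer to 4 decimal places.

Richardson extrapolation on the trapezoidal column (denominator 4−1=3):
R(1,1) = (4·75.461120 − 94.548480) / 3 = 69.098667
R(2,1) = 70.627840 + (70.627840 − 75.461120)/3 = 69.016747
R(2,2) = 69.016747 + (69.016747 − 69.098667)/15 = 69.011286
(Column j=1 coincides with Simpson's rule on the same nodes.)

69.0113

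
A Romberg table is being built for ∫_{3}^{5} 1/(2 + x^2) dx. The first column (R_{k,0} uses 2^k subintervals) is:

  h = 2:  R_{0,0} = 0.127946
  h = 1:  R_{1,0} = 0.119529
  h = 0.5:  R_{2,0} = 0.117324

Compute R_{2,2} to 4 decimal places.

0.1166

R_{1,1} = (4·0.119529 − 0.127946) / 3 = 0.116723
R_{2,1} = (4·0.117324 − 0.119529) / 3 = 0.116589
R_{2,2} = (16·0.116589 − 0.116723) / 15 = 0.116580
(Column j=1 coincides with Simpson's rule on the same nodes.)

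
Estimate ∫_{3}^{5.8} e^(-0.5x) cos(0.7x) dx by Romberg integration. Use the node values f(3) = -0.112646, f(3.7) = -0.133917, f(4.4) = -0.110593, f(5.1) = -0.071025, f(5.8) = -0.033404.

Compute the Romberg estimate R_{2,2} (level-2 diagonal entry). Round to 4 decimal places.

-0.2771

R_{0,0} (trapezoid, 1 panel, h=2.8000): -0.204470
R_{1,0} (trapezoid, 2 panels, h=1.4000): -0.257065
R_{2,0} (trapezoid, 4 panels, h=0.7000): -0.271992
R_{1,1} = -0.257065 + (-0.257065 − (-0.204470))/3 = -0.274597
R_{2,1} = -0.271992 + (-0.271992 − (-0.257065))/3 = -0.276968
R_{2,2} = -0.276968 + (-0.276968 − (-0.274597))/15 = -0.277126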